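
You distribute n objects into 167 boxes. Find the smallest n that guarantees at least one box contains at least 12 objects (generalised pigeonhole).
n = (12 − 1)·167 + 1 = 1838

By the generalised pigeonhole principle, to guarantee some box contains ≥ r objects we need more than (r − 1) · k objects total. Threshold: n = (r − 1) · k + 1. With r = 12 and k = 167: n = 11 · 167 + 1 = 1837 + 1 = 1838. For n = 1837 = 11 · 167, we can put exactly 11 objects in every box, avoiding 12 in any single one — so 1838 is tight.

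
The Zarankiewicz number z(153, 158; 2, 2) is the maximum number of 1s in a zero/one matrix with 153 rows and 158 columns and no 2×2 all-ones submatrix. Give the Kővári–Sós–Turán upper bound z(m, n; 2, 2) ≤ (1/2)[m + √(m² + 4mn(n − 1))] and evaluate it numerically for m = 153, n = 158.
z(153, 158; 2, 2) ≤ (1/2)[153 + √(153² + 4·153·158·157)] = (1/2)[153 + √15204681] = 2026.159

Kővári–Sós–Turán: let r_1, ..., r_153 be the row sums and z = Σ r_i the total number of 1s. Each pair of columns can share at most one row with both entries 1 (else a 2×2 all-ones block appears), so Σ_i C(r_i, 2) ≤ C(158, 2) = 12403. By convexity Σ_i C(r_i, 2) ≥ 153·C(z/153, 2) = z(z − 153)/(2·153), giving z² − 153z − 153·158·157 ≤ 0 and hence z ≤ (1/2)[153 + √(23409 + 4·3795318)] = (1/2)[153 + √15204681] ≈ (1/2)(153 + 3899.318) = 2026.159.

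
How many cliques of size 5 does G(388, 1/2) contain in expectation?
E[# K_5] = C(388, 5) · (1/2)^C(5, 2) = 71406986112 / 2^10 = 557867079/8 = 69733384.875

For each 5-subset S of vertices (there are C(388, 5) = 71406986112 such S), let X_S = 1 if S induces a K_5 (all C(5, 2) = 10 edges present). Then P(X_S = 1) = (1/2)^10 = 1/1024. By linearity of expectation, E[# K_5] = C(388, 5) · (1/2)^10 = 71406986112 / 1024 = 557867079/8 = 69733384.875.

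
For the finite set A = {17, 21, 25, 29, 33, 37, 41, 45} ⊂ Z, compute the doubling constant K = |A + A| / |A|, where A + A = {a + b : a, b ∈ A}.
K = |A + A| / |A| = 15/8

Enumerate A + A = {a + b : a, b ∈ A}. With |A| = 8, there are |A|^2 = 64 ordered sum pairs; collecting distinct values, A + A = {34, 38, 42, 46, 50, 54, 58, 62, 66, 70, 74, 78, 82, 86, 90}, so |A + A| = 15. Thus K = 15/8. Here |A + A| = 2|A| − 1 = 15, the minimum possible — so K = 15/8 is minimal, which holds iff A is an arithmetic progression.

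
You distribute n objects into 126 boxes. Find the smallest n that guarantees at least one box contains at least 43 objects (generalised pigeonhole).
n = (43 − 1)·126 + 1 = 5293

By the generalised pigeonhole principle, to guarantee some box contains ≥ r objects we need more than (r − 1) · k objects total. Threshold: n = (r − 1) · k + 1. With r = 43 and k = 126: n = 42 · 126 + 1 = 5292 + 1 = 5293. For n = 5292 = 42 · 126, we can put exactly 42 objects in every box, avoiding 43 in any single one — so 5293 is tight.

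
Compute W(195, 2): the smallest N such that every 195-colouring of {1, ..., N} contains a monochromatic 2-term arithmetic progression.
W(195, 2) = 195 + 1 = 196

A 2-term AP is any pair of integers, so a monochromatic 2-AP exists iff some colour is used at least twice. With 195 colours, the colouring i ↦ i on {1, ..., 195} uses each colour once, avoiding any monochromatic pair, so W(195, 2) > 195. For {1, ..., 196}, pigeonhole forces two integers of the same colour, which form a monochromatic 2-AP. Hence W(195, 2) = 196.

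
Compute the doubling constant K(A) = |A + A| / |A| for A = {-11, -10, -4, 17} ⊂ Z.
K = |A + A| / |A| = 10/4 = 5/2

Enumerate A + A = {a + b : a, b ∈ A}. With |A| = 4, there are |A|^2 = 16 ordered sum pairs; collecting distinct values, A + A = {-22, -21, -20, -15, -14, -8, 6, 7, 13, 34}, so |A + A| = 10. Thus K = 10/4 = 5/2. For comparison, the minimum possible |A + A| over all 4-element sets is 2·4 − 1 = 7 (so min K = 7/4), attained only by arithmetic progressions.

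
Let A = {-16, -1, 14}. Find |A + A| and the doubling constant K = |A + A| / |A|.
K = |A + A| / |A| = 5/3

Enumerate A + A = {a + b : a, b ∈ A}. With |A| = 3, there are |A|^2 = 9 ordered sum pairs; collecting distinct values, A + A = {-32, -17, -2, 13, 28}, so |A + A| = 5. Thus K = 5/3. Here |A + A| = 2|A| − 1 = 5, the minimum possible — so K = 5/3 is minimal, which holds iff A is an arithmetic progression.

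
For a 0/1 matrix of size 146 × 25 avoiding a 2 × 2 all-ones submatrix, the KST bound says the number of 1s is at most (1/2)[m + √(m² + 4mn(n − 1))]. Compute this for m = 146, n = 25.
z(146, 25; 2, 2) ≤ (1/2)[146 + √(146² + 4·146·25·24)] = (1/2)[146 + √371716] = 377.8426

Kővári–Sós–Turán: let r_1, ..., r_146 be the row sums and z = Σ r_i the total number of 1s. Each pair of columns can share at most one row with both entries 1 (else a 2×2 all-ones block appears), so Σ_i C(r_i, 2) ≤ C(25, 2) = 300. By convexity Σ_i C(r_i, 2) ≥ 146·C(z/146, 2) = z(z − 146)/(2·146), giving z² − 146z − 146·25·24 ≤ 0 and hence z ≤ (1/2)[146 + √(21316 + 4·87600)] = (1/2)[146 + √371716] ≈ (1/2)(146 + 609.6852) = 377.8426.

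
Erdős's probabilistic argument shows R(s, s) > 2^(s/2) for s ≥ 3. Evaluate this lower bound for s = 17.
2^(17/2) = 362.0387; so R(17, 17) > 362.0387

Colour each edge of K_n uniformly at random with red/blue. The expected number of monochromatic K_17 is C(n, 17) · 2 · 2^(−C(17,2)). If C(n, 17) · 2^(1 − C(17,2)) < 1, then with positive probability no monochromatic K_17 exists, so R(17, 17) > n. The standard estimate C(n, 17) ≤ n^17/17! shows this inequality holds whenever n ≤ 2^(17/2) (since 17! · 2^(C(17,2) − 1) > 2^(17^2/2) ≥ n^17). Hence R(17, 17) > 2^(17/2) = 362.0387.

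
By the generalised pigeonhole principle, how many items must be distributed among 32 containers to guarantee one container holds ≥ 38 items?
n = (38 − 1)·32 + 1 = 1185

By the generalised pigeonhole principle, to guarantee some box contains ≥ r objects we need more than (r − 1) · k objects total. Threshold: n = (r − 1) · k + 1. With r = 38 and k = 32: n = 37 · 32 + 1 = 1184 + 1 = 1185. For n = 1184 = 37 · 32, we can put exactly 37 objects in every box, avoiding 38 in any single one — so 1185 is tight.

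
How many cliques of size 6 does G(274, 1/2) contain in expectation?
E[# K_6] = C(274, 6) · (1/2)^C(6, 2) = 556205081796 / 2^15 = 139051270449/8192 ≈ 16974032.037231

For each 6-subset S of vertices (there are C(274, 6) = 556205081796 such S), let X_S = 1 if S induces a K_6 (all C(6, 2) = 15 edges present). Then P(X_S = 1) = (1/2)^15 = 1/32768. By linearity of expectation, E[# K_6] = C(274, 6) · (1/2)^15 = 556205081796 / 32768 = 139051270449/8192 ≈ 16974032.037231.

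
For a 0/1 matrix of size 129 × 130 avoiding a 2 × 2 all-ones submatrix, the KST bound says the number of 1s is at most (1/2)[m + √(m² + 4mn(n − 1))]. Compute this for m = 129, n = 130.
z(129, 130; 2, 2) ≤ (1/2)[129 + √(129² + 4·129·130·129)] = (1/2)[129 + √8669961] = 1536.7399

Kővári–Sós–Turán: let r_1, ..., r_129 be the row sums and z = Σ r_i the total number of 1s. Each pair of columns can share at most one row with both entries 1 (else a 2×2 all-ones block appears), so Σ_i C(r_i, 2) ≤ C(130, 2) = 8385. By convexity Σ_i C(r_i, 2) ≥ 129·C(z/129, 2) = z(z − 129)/(2·129), giving z² − 129z − 129·130·129 ≤ 0 and hence z ≤ (1/2)[129 + √(16641 + 4·2163330)] = (1/2)[129 + √8669961] ≈ (1/2)(129 + 2944.4798) = 1536.7399.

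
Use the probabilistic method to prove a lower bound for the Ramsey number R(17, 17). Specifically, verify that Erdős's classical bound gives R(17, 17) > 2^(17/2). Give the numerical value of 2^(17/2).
2^(17/2) = 362.0387; so R(17, 17) > 362.0387

Colour each edge of K_n uniformly at random with red/blue. The expected number of monochromatic K_17 is C(n, 17) · 2 · 2^(−C(17,2)). If C(n, 17) · 2^(1 − C(17,2)) < 1, then with positive probability no monochromatic K_17 exists, so R(17, 17) > n. The standard estimate C(n, 17) ≤ n^17/17! shows this inequality holds whenever n ≤ 2^(17/2) (since 17! · 2^(C(17,2) − 1) > 2^(17^2/2) ≥ n^17). Hence R(17, 17) > 2^(17/2) = 362.0387.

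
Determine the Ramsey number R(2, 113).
R(2, 113) = 113

R(2, k) = k for all k ≥ 2: in a 2-colouring of K_k, either some edge is red (a red K_2) or all edges are blue (a blue K_k). And K_{112} coloured all-blue has no blue K_113, so R(2, 113) > 112. Hence R(2, 113) = 113.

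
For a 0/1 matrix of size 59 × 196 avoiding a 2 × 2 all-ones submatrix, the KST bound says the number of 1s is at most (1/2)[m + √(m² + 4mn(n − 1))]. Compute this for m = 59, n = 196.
z(59, 196; 2, 2) ≤ (1/2)[59 + √(59² + 4·59·196·195)] = (1/2)[59 + √9023401] = 1531.4488

Kővári–Sós–Turán: let r_1, ..., r_59 be the row sums and z = Σ r_i the total number of 1s. Each pair of columns can share at most one row with both entries 1 (else a 2×2 all-ones block appears), so Σ_i C(r_i, 2) ≤ C(196, 2) = 19110. By convexity Σ_i C(r_i, 2) ≥ 59·C(z/59, 2) = z(z − 59)/(2·59), giving z² − 59z − 59·196·195 ≤ 0 and hence z ≤ (1/2)[59 + √(3481 + 4·2254980)] = (1/2)[59 + √9023401] ≈ (1/2)(59 + 3003.8976) = 1531.4488.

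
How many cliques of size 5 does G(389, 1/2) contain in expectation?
E[# K_5] = C(389, 5) · (1/2)^C(5, 2) = 72336764577 / 2^10 ≈ 70641371.657227

For each 5-subset S of vertices (there are C(389, 5) = 72336764577 such S), let X_S = 1 if S induces a K_5 (all C(5, 2) = 10 edges present). Then P(X_S = 1) = (1/2)^10 = 1/1024. By linearity of expectation, E[# K_5] = C(389, 5) · (1/2)^10 = 72336764577 / 1024 ≈ 70641371.657227.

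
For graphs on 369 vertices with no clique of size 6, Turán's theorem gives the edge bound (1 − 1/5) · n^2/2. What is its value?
Turán density bound = (4/5) · 369^2/2 = 272322/5 ≈ 54464.4

Turán's theorem: ex(n, K_{r+1}) is achieved by the complete r-partite Turán graph T(n, r) with parts as balanced as possible, and is at most (1 − 1/r) · n^2/2. For r = 5, n = 369: the density bound is (4/5) · 136161/2 = 272322/5 ≈ 54464.4. The integer-valued extremum is e(T(369, 5)) = 54464, which is strictly less than the density bound 272322/5 since 5 ∤ 369 (the parts of T(369, 5) cannot all be equal).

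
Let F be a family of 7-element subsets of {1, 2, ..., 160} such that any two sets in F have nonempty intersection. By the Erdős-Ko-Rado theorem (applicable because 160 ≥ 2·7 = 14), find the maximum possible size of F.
max |F| = C(159, 6) = 20398507129

Erdős-Ko-Rado (1961): when n ≥ 2k, max |F| = C(n−1, k−1). The bound is attained by the star {A : i ∈ A} for any fixed i ∈ [n]. Here C(160−1, 7−1) = C(159, 6) = 20398507129.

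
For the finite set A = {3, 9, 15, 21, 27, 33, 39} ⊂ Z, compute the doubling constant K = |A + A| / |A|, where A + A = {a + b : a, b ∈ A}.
K = |A + A| / |A| = 13/7

Enumerate A + A = {a + b : a, b ∈ A}. With |A| = 7, there are |A|^2 = 49 ordered sum pairs; collecting distinct values, A + A = {6, 12, 18, 24, 30, 36, 42, 48, 54, 60, 66, 72, 78}, so |A + A| = 13. Thus K = 13/7. Here |A + A| = 2|A| − 1 = 13, the minimum possible — so K = 13/7 is minimal, which holds iff A is an arithmetic progression.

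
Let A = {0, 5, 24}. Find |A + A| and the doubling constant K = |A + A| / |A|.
K = |A + A| / |A| = 6/3 = 2

Enumerate A + A = {a + b : a, b ∈ A}. With |A| = 3, there are |A|^2 = 9 ordered sum pairs; collecting distinct values, A + A = {0, 5, 10, 24, 29, 48}, so |A + A| = 6. Thus K = 6/3 = 2. For comparison, the minimum possible |A + A| over all 3-element sets is 2·3 − 1 = 5 (so min K = 5/3), attained only by arithmetic progressions.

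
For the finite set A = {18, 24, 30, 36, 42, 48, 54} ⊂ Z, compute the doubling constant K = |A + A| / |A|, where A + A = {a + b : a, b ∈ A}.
K = |A + A| / |A| = 13/7

Enumerate A + A = {a + b : a, b ∈ A}. With |A| = 7, there are |A|^2 = 49 ordered sum pairs; collecting distinct values, A + A = {36, 42, 48, 54, 60, 66, 72, 78, 84, 90, 96, 102, 108}, so |A + A| = 13. Thus K = 13/7. Here |A + A| = 2|A| − 1 = 13, the minimum possible — so K = 13/7 is minimal, which holds iff A is an arithmetic progression.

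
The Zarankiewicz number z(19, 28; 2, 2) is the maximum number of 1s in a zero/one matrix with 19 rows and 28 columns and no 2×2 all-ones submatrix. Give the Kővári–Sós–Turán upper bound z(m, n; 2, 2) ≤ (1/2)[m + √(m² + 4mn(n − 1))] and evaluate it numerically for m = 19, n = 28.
z(19, 28; 2, 2) ≤ (1/2)[19 + √(19² + 4·19·28·27)] = (1/2)[19 + √57817] = 129.7258

Kővári–Sós–Turán: let r_1, ..., r_19 be the row sums and z = Σ r_i the total number of 1s. Each pair of columns can share at most one row with both entries 1 (else a 2×2 all-ones block appears), so Σ_i C(r_i, 2) ≤ C(28, 2) = 378. By convexity Σ_i C(r_i, 2) ≥ 19·C(z/19, 2) = z(z − 19)/(2·19), giving z² − 19z − 19·28·27 ≤ 0 and hence z ≤ (1/2)[19 + √(361 + 4·14364)] = (1/2)[19 + √57817] ≈ (1/2)(19 + 240.4517) = 129.7258.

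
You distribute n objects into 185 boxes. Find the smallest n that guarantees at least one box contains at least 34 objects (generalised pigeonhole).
n = (34 − 1)·185 + 1 = 6106

By the generalised pigeonhole principle, to guarantee some box contains ≥ r objects we need more than (r − 1) · k objects total. Threshold: n = (r − 1) · k + 1. With r = 34 and k = 185: n = 33 · 185 + 1 = 6105 + 1 = 6106. For n = 6105 = 33 · 185, we can put exactly 33 objects in every box, avoiding 34 in any single one — so 6106 is tight.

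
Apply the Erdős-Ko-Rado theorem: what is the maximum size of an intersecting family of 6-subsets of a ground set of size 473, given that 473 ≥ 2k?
max |F| = C(472, 5) = 191116513224

The Erdős-Ko-Rado theorem states: for n ≥ 2k, an intersecting family of k-subsets of an n-element set has size at most C(n − 1, k − 1), with equality for 'star' families {A ⊆ [n] : |A| = k, i ∈ A} (fix an element i). For n = 473, k = 6: C(472, 5) = 191116513224.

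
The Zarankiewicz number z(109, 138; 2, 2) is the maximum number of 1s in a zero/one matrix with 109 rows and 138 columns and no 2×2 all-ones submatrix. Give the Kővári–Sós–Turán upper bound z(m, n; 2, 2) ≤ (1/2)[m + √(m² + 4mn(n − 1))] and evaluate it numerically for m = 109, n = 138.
z(109, 138; 2, 2) ≤ (1/2)[109 + √(109² + 4·109·138·137)] = (1/2)[109 + √8254897] = 1491.0668

Kővári–Sós–Turán: let r_1, ..., r_109 be the row sums and z = Σ r_i the total number of 1s. Each pair of columns can share at most one row with both entries 1 (else a 2×2 all-ones block appears), so Σ_i C(r_i, 2) ≤ C(138, 2) = 9453. By convexity Σ_i C(r_i, 2) ≥ 109·C(z/109, 2) = z(z − 109)/(2·109), giving z² − 109z − 109·138·137 ≤ 0 and hence z ≤ (1/2)[109 + √(11881 + 4·2060754)] = (1/2)[109 + √8254897] ≈ (1/2)(109 + 2873.1337) = 1491.0668.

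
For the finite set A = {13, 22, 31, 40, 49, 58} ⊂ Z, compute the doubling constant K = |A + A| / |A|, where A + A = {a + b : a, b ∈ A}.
K = |A + A| / |A| = 11/6

Enumerate A + A = {a + b : a, b ∈ A}. With |A| = 6, there are |A|^2 = 36 ordered sum pairs; collecting distinct values, A + A = {26, 35, 44, 53, 62, 71, 80, 89, 98, 107, 116}, so |A + A| = 11. Thus K = 11/6. Here |A + A| = 2|A| − 1 = 11, the minimum possible — so K = 11/6 is minimal, which holds iff A is an arithmetic progression.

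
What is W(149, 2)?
W(149, 2) = 149 + 1 = 150

A 2-term AP is any pair of integers, so a monochromatic 2-AP exists iff some colour is used at least twice. With 149 colours, the colouring i ↦ i on {1, ..., 149} uses each colour once, avoiding any monochromatic pair, so W(149, 2) > 149. For {1, ..., 150}, pigeonhole forces two integers of the same colour, which form a monochromatic 2-AP. Hence W(149, 2) = 150.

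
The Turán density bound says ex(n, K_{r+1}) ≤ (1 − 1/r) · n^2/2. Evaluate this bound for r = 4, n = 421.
Turán density bound = (3/4) · 421^2/2 = 531723/8 ≈ 66465.375

Turán's theorem: ex(n, K_{r+1}) is achieved by the complete r-partite Turán graph T(n, r) with parts as balanced as possible, and is at most (1 − 1/r) · n^2/2. For r = 4, n = 421: the density bound is (3/4) · 177241/2 = 531723/8 ≈ 66465.375. The integer-valued extremum is e(T(421, 4)) = 66465, which is strictly less than the density bound 531723/8 since 4 ∤ 421 (the parts of T(421, 4) cannot all be equal).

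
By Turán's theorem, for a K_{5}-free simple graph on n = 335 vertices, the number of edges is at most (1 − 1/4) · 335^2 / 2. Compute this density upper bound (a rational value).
Turán density bound = (3/4) · 335^2/2 = 336675/8 ≈ 42084.375

Turán's theorem: ex(n, K_{r+1}) is achieved by the complete r-partite Turán graph T(n, r) with parts as balanced as possible, and is at most (1 − 1/r) · n^2/2. For r = 4, n = 335: the density bound is (3/4) · 112225/2 = 336675/8 ≈ 42084.375. The integer-valued extremum is e(T(335, 4)) = 42084, which is strictly less than the density bound 336675/8 since 4 ∤ 335 (the parts of T(335, 4) cannot all be equal).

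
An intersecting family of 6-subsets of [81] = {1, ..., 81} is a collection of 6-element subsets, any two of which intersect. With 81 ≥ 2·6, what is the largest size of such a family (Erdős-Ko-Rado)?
max |F| = C(80, 5) = 24040016

Erdős-Ko-Rado (1961): when n ≥ 2k, max |F| = C(n−1, k−1). The bound is attained by the star {A : i ∈ A} for any fixed i ∈ [n]. Here C(81−1, 6−1) = C(80, 5) = 24040016.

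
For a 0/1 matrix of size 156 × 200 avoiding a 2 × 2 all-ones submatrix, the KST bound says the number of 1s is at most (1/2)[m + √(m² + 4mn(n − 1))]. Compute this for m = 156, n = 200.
z(156, 200; 2, 2) ≤ (1/2)[156 + √(156² + 4·156·200·199)] = (1/2)[156 + √24859536] = 2570.9669

Kővári–Sós–Turán: let r_1, ..., r_156 be the row sums and z = Σ r_i the total number of 1s. Each pair of columns can share at most one row with both entries 1 (else a 2×2 all-ones block appears), so Σ_i C(r_i, 2) ≤ C(200, 2) = 19900. By convexity Σ_i C(r_i, 2) ≥ 156·C(z/156, 2) = z(z − 156)/(2·156), giving z² − 156z − 156·200·199 ≤ 0 and hence z ≤ (1/2)[156 + √(24336 + 4·6208800)] = (1/2)[156 + √24859536] ≈ (1/2)(156 + 4985.9338) = 2570.9669.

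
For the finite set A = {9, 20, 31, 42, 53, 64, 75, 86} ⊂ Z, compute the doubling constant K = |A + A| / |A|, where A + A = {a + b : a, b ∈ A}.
K = |A + A| / |A| = 15/8

Enumerate A + A = {a + b : a, b ∈ A}. With |A| = 8, there are |A|^2 = 64 ordered sum pairs; collecting distinct values, A + A = {18, 29, 40, 51, 62, 73, 84, 95, 106, 117, 128, 139, 150, 161, 172}, so |A + A| = 15. Thus K = 15/8. Here |A + A| = 2|A| − 1 = 15, the minimum possible — so K = 15/8 is minimal, which holds iff A is an arithmetic progression.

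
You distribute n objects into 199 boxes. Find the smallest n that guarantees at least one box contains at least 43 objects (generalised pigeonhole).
n = (43 − 1)·199 + 1 = 8359

By the generalised pigeonhole principle, to guarantee some box contains ≥ r objects we need more than (r − 1) · k objects total. Threshold: n = (r − 1) · k + 1. With r = 43 and k = 199: n = 42 · 199 + 1 = 8358 + 1 = 8359. For n = 8358 = 42 · 199, we can put exactly 42 objects in every box, avoiding 43 in any single one — so 8359 is tight.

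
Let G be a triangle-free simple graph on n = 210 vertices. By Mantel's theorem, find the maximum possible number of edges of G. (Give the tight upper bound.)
ex(210, K_3) = ⌊210^2/4⌋ = 11025

Mantel (1907): a triangle-free graph on n vertices has at most ⌊n^2/4⌋ edges, with equality for the complete bipartite graph K_{⌊n/2⌋, ⌈n/2⌉}. For n = 210: ⌊210^2/4⌋ = ⌊44100/4⌋ = 11025. The extremal graph is K_{105, 105}, which has 105·105 = 11025 edges.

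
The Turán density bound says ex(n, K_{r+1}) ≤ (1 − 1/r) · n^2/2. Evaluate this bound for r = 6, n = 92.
Turán density bound = (5/6) · 92^2/2 = 10580/3 ≈ 3526.6667

Turán's theorem: ex(n, K_{r+1}) is achieved by the complete r-partite Turán graph T(n, r) with parts as balanced as possible, and is at most (1 − 1/r) · n^2/2. For r = 6, n = 92: the density bound is (5/6) · 8464/2 = 10580/3 ≈ 3526.6667. The integer-valued extremum is e(T(92, 6)) = 3526, which is strictly less than the density bound 10580/3 since 6 ∤ 92 (the parts of T(92, 6) cannot all be equal).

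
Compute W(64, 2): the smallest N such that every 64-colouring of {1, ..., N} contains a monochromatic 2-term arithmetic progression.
W(64, 2) = 64 + 1 = 65

A 2-term AP is any pair of integers, so a monochromatic 2-AP exists iff some colour is used at least twice. With 64 colours, the colouring i ↦ i on {1, ..., 64} uses each colour once, avoiding any monochromatic pair, so W(64, 2) > 64. For {1, ..., 65}, pigeonhole forces two integers of the same colour, which form a monochromatic 2-AP. Hence W(64, 2) = 65.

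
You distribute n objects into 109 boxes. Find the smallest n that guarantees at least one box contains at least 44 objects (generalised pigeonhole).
n = (44 − 1)·109 + 1 = 4688

By the generalised pigeonhole principle, to guarantee some box contains ≥ r objects we need more than (r − 1) · k objects total. Threshold: n = (r − 1) · k + 1. With r = 44 and k = 109: n = 43 · 109 + 1 = 4687 + 1 = 4688. For n = 4687 = 43 · 109, we can put exactly 43 objects in every box, avoiding 44 in any single one — so 4688 is tight.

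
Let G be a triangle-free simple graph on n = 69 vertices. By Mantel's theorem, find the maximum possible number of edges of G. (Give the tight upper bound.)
ex(69, K_3) = ⌊69^2/4⌋ = 1190

Mantel (1907): a triangle-free graph on n vertices has at most ⌊n^2/4⌋ edges, with equality for the complete bipartite graph K_{⌊n/2⌋, ⌈n/2⌉}. For n = 69: ⌊69^2/4⌋ = ⌊4761/4⌋ = 1190. The extremal graph is K_{34, 35}, which has 34·35 = 1190 edges.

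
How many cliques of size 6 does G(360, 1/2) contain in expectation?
E[# K_6] = C(360, 6) · (1/2)^C(6, 2) = 2899305949260 / 2^15 = 724826487315/8192 ≈ 88479795.814819

For each 6-subset S of vertices (there are C(360, 6) = 2899305949260 such S), let X_S = 1 if S induces a K_6 (all C(6, 2) = 15 edges present). Then P(X_S = 1) = (1/2)^15 = 1/32768. By linearity of expectation, E[# K_6] = C(360, 6) · (1/2)^15 = 2899305949260 / 32768 = 724826487315/8192 ≈ 88479795.814819.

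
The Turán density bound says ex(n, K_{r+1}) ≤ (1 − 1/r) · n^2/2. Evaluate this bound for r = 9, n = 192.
Turán density bound = (8/9) · 192^2/2 = 16384

Turán's theorem: ex(n, K_{r+1}) is achieved by the complete r-partite Turán graph T(n, r) with parts as balanced as possible, and is at most (1 − 1/r) · n^2/2. For r = 9, n = 192: the density bound is (8/9) · 36864/2 = 16384. The integer-valued extremum is e(T(192, 9)) = 16383, which is strictly less than the density bound 16384 since 9 ∤ 192 (the parts of T(192, 9) cannot all be equal).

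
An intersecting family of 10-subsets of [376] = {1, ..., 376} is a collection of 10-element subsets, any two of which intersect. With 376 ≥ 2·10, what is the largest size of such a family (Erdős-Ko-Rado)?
max |F| = C(375, 9) = 366866022765580250

The Erdős-Ko-Rado theorem states: for n ≥ 2k, an intersecting family of k-subsets of an n-element set has size at most C(n − 1, k − 1), with equality for 'star' families {A ⊆ [n] : |A| = k, i ∈ A} (fix an element i). For n = 376, k = 10: C(375, 9) = 366866022765580250.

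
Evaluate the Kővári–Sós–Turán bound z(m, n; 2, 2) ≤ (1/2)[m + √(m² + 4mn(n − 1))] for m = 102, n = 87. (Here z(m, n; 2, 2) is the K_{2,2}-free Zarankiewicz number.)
z(102, 87; 2, 2) ≤ (1/2)[102 + √(102² + 4·102·87·86)] = (1/2)[102 + √3063060] = 926.08

Kővári–Sós–Turán: let r_1, ..., r_102 be the row sums and z = Σ r_i the total number of 1s. Each pair of columns can share at most one row with both entries 1 (else a 2×2 all-ones block appears), so Σ_i C(r_i, 2) ≤ C(87, 2) = 3741. By convexity Σ_i C(r_i, 2) ≥ 102·C(z/102, 2) = z(z − 102)/(2·102), giving z² − 102z − 102·87·86 ≤ 0 and hence z ≤ (1/2)[102 + √(10404 + 4·763164)] = (1/2)[102 + √3063060] ≈ (1/2)(102 + 1750.16) = 926.08.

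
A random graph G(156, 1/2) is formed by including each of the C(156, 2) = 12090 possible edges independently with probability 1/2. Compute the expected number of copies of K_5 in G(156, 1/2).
E[# K_5] = C(156, 5) · (1/2)^C(5, 2) = 721656936 / 2^10 = 90207117/128 = 704743.1015625

For each 5-subset S of vertices (there are C(156, 5) = 721656936 such S), let X_S = 1 if S induces a K_5 (all C(5, 2) = 10 edges present). Then P(X_S = 1) = (1/2)^10 = 1/1024. By linearity of expectation, E[# K_5] = C(156, 5) · (1/2)^10 = 721656936 / 1024 = 90207117/128 = 704743.1015625.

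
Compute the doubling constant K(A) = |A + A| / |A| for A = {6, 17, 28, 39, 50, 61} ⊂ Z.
K = |A + A| / |A| = 11/6

Enumerate A + A = {a + b : a, b ∈ A}. With |A| = 6, there are |A|^2 = 36 ordered sum pairs; collecting distinct values, A + A = {12, 23, 34, 45, 56, 67, 78, 89, 100, 111, 122}, so |A + A| = 11. Thus K = 11/6. Here |A + A| = 2|A| − 1 = 11, the minimum possible — so K = 11/6 is minimal, which holds iff A is an arithmetic progression.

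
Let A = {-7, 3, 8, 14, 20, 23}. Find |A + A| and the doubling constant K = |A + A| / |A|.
K = |A + A| / |A| = 19/6

Enumerate A + A = {a + b : a, b ∈ A}. With |A| = 6, there are |A|^2 = 36 ordered sum pairs; collecting distinct values, A + A = {-14, -4, 1, 6, 7, 11, 13, 16, 17, 22, 23, 26, 28, 31, 34, 37, 40, 43, 46}, so |A + A| = 19. Thus K = 19/6. For comparison, the minimum possible |A + A| over all 6-element sets is 2·6 − 1 = 11 (so min K = 11/6), attained only by arithmetic progressions.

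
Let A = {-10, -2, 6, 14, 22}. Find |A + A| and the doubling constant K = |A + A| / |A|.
K = |A + A| / |A| = 9/5

Enumerate A + A = {a + b : a, b ∈ A}. With |A| = 5, there are |A|^2 = 25 ordered sum pairs; collecting distinct values, A + A = {-20, -12, -4, 4, 12, 20, 28, 36, 44}, so |A + A| = 9. Thus K = 9/5. Here |A + A| = 2|A| − 1 = 9, the minimum possible — so K = 9/5 is minimal, which holds iff A is an arithmetic progression.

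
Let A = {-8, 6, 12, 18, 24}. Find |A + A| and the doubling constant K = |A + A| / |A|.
K = |A + A| / |A| = 12/5

Enumerate A + A = {a + b : a, b ∈ A}. With |A| = 5, there are |A|^2 = 25 ordered sum pairs; collecting distinct values, A + A = {-16, -2, 4, 10, 12, 16, 18, 24, 30, 36, 42, 48}, so |A + A| = 12. Thus K = 12/5. For comparison, the minimum possible |A + A| over all 5-element sets is 2·5 − 1 = 9 (so min K = 9/5), attained only by arithmetic progressions.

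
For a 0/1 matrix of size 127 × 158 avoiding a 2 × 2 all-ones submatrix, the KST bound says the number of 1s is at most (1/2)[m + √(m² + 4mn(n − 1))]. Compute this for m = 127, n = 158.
z(127, 158; 2, 2) ≤ (1/2)[127 + √(127² + 4·127·158·157)] = (1/2)[127 + √12617577] = 1839.5614

Kővári–Sós–Turán: let r_1, ..., r_127 be the row sums and z = Σ r_i the total number of 1s. Each pair of columns can share at most one row with both entries 1 (else a 2×2 all-ones block appears), so Σ_i C(r_i, 2) ≤ C(158, 2) = 12403. By convexity Σ_i C(r_i, 2) ≥ 127·C(z/127, 2) = z(z − 127)/(2·127), giving z² − 127z − 127·158·157 ≤ 0 and hence z ≤ (1/2)[127 + √(16129 + 4·3150362)] = (1/2)[127 + √12617577] ≈ (1/2)(127 + 3552.1229) = 1839.5614.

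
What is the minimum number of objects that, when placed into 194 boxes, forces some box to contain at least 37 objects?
n = (37 − 1)·194 + 1 = 6985

By the generalised pigeonhole principle, to guarantee some box contains ≥ r objects we need more than (r − 1) · k objects total. Threshold: n = (r − 1) · k + 1. With r = 37 and k = 194: n = 36 · 194 + 1 = 6984 + 1 = 6985. For n = 6984 = 36 · 194, we can put exactly 36 objects in every box, avoiding 37 in any single one — so 6985 is tight.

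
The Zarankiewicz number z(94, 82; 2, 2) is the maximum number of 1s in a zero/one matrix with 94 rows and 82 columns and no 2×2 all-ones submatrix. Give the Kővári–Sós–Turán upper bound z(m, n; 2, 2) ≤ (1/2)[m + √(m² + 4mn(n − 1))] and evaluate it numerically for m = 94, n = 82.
z(94, 82; 2, 2) ≤ (1/2)[94 + √(94² + 4·94·82·81)] = (1/2)[94 + √2506228] = 838.5535

Kővári–Sós–Turán: let r_1, ..., r_94 be the row sums and z = Σ r_i the total number of 1s. Each pair of columns can share at most one row with both entries 1 (else a 2×2 all-ones block appears), so Σ_i C(r_i, 2) ≤ C(82, 2) = 3321. By convexity Σ_i C(r_i, 2) ≥ 94·C(z/94, 2) = z(z − 94)/(2·94), giving z² − 94z − 94·82·81 ≤ 0 and hence z ≤ (1/2)[94 + √(8836 + 4·624348)] = (1/2)[94 + √2506228] ≈ (1/2)(94 + 1583.1071) = 838.5535.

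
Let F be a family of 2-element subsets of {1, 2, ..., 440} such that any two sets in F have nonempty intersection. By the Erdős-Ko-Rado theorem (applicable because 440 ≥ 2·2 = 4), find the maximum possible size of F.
max |F| = C(439, 1) = 439

Erdős-Ko-Rado (1961): when n ≥ 2k, max |F| = C(n−1, k−1). The bound is attained by the star {A : i ∈ A} for any fixed i ∈ [n]. Here C(440−1, 2−1) = C(439, 1) = 439.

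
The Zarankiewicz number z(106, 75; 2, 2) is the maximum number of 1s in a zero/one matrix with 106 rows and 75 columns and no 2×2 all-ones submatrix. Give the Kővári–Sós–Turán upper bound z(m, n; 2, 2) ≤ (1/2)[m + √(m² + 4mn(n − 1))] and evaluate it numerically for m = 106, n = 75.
z(106, 75; 2, 2) ≤ (1/2)[106 + √(106² + 4·106·75·74)] = (1/2)[106 + √2364436] = 821.8361

Kővári–Sós–Turán: let r_1, ..., r_106 be the row sums and z = Σ r_i the total number of 1s. Each pair of columns can share at most one row with both entries 1 (else a 2×2 all-ones block appears), so Σ_i C(r_i, 2) ≤ C(75, 2) = 2775. By convexity Σ_i C(r_i, 2) ≥ 106·C(z/106, 2) = z(z − 106)/(2·106), giving z² − 106z − 106·75·74 ≤ 0 and hence z ≤ (1/2)[106 + √(11236 + 4·588300)] = (1/2)[106 + √2364436] ≈ (1/2)(106 + 1537.6723) = 821.8361.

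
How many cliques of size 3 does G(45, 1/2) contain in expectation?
E[# K_3] = C(45, 3) · (1/2)^C(3, 2) = 14190 / 2^3 = 7095/4 = 1773.75

For each 3-subset S of vertices (there are C(45, 3) = 14190 such S), let X_S = 1 if S induces a K_3 (all C(3, 2) = 3 edges present). Then P(X_S = 1) = (1/2)^3 = 1/8. By linearity of expectation, E[# K_3] = C(45, 3) · (1/2)^3 = 14190 / 8 = 7095/4 = 1773.75.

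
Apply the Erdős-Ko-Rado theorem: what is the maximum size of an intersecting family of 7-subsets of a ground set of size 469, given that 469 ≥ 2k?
max |F| = C(468, 6) = 14130843232584

The Erdős-Ko-Rado theorem states: for n ≥ 2k, an intersecting family of k-subsets of an n-element set has size at most C(n − 1, k − 1), with equality for 'star' families {A ⊆ [n] : |A| = k, i ∈ A} (fix an element i). For n = 469, k = 7: C(468, 6) = 14130843232584.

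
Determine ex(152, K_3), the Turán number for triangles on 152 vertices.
ex(152, K_3) = ⌊152^2/4⌋ = 5776

Mantel (1907): a triangle-free graph on n vertices has at most ⌊n^2/4⌋ edges, with equality for the complete bipartite graph K_{⌊n/2⌋, ⌈n/2⌉}. For n = 152: ⌊152^2/4⌋ = ⌊23104/4⌋ = 5776. The extremal graph is K_{76, 76}, which has 76·76 = 5776 edges.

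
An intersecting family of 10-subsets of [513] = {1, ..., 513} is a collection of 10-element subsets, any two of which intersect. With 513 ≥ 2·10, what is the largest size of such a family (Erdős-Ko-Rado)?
max |F| = C(512, 9) = 6208116950265950720

The Erdős-Ko-Rado theorem states: for n ≥ 2k, an intersecting family of k-subsets of an n-element set has size at most C(n − 1, k − 1), with equality for 'star' families {A ⊆ [n] : |A| = k, i ∈ A} (fix an element i). For n = 513, k = 10: C(512, 9) = 6208116950265950720.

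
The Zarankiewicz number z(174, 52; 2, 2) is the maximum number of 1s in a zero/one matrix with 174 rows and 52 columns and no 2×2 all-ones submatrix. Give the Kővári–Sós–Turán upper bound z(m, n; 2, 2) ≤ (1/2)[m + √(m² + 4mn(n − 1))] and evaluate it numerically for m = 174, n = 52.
z(174, 52; 2, 2) ≤ (1/2)[174 + √(174² + 4·174·52·51)] = (1/2)[174 + √1876068] = 771.8482

Kővári–Sós–Turán: let r_1, ..., r_174 be the row sums and z = Σ r_i the total number of 1s. Each pair of columns can share at most one row with both entries 1 (else a 2×2 all-ones block appears), so Σ_i C(r_i, 2) ≤ C(52, 2) = 1326. By convexity Σ_i C(r_i, 2) ≥ 174·C(z/174, 2) = z(z − 174)/(2·174), giving z² − 174z − 174·52·51 ≤ 0 and hence z ≤ (1/2)[174 + √(30276 + 4·461448)] = (1/2)[174 + √1876068] ≈ (1/2)(174 + 1369.6963) = 771.8482.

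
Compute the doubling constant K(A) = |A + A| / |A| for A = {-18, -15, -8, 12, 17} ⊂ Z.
K = |A + A| / |A| = 15/5 = 3

Enumerate A + A = {a + b : a, b ∈ A}. With |A| = 5, there are |A|^2 = 25 ordered sum pairs; collecting distinct values, A + A = {-36, -33, -30, -26, -23, -16, -6, -3, -1, 2, 4, 9, 24, 29, 34}, so |A + A| = 15. Thus K = 15/5 = 3. For comparison, the minimum possible |A + A| over all 5-element sets is 2·5 − 1 = 9 (so min K = 9/5), attained only by arithmetic progressions.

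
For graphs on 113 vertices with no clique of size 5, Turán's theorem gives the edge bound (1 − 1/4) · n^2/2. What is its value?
Turán density bound = (3/4) · 113^2/2 = 38307/8 ≈ 4788.375

Turán's theorem: ex(n, K_{r+1}) is achieved by the complete r-partite Turán graph T(n, r) with parts as balanced as possible, and is at most (1 − 1/r) · n^2/2. For r = 4, n = 113: the density bound is (3/4) · 12769/2 = 38307/8 ≈ 4788.375. The integer-valued extremum is e(T(113, 4)) = 4788, which is strictly less than the density bound 38307/8 since 4 ∤ 113 (the parts of T(113, 4) cannot all be equal).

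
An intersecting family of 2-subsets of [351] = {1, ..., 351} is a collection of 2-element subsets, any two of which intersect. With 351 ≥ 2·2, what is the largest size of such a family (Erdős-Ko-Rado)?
max |F| = C(350, 1) = 350

Erdős-Ko-Rado (1961): when n ≥ 2k, max |F| = C(n−1, k−1). The bound is attained by the star {A : i ∈ A} for any fixed i ∈ [n]. Here C(351−1, 2−1) = C(350, 1) = 350.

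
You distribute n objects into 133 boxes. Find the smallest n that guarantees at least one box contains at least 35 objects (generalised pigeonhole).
n = (35 − 1)·133 + 1 = 4523

By the generalised pigeonhole principle, to guarantee some box contains ≥ r objects we need more than (r − 1) · k objects total. Threshold: n = (r − 1) · k + 1. With r = 35 and k = 133: n = 34 · 133 + 1 = 4522 + 1 = 4523. For n = 4522 = 34 · 133, we can put exactly 34 objects in every box, avoiding 35 in any single one — so 4523 is tight.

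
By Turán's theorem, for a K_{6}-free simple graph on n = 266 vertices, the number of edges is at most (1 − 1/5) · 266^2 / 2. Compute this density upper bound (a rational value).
Turán density bound = (4/5) · 266^2/2 = 141512/5 ≈ 28302.4

Turán's theorem: ex(n, K_{r+1}) is achieved by the complete r-partite Turán graph T(n, r) with parts as balanced as possible, and is at most (1 − 1/r) · n^2/2. For r = 5, n = 266: the density bound is (4/5) · 70756/2 = 141512/5 ≈ 28302.4. The integer-valued extremum is e(T(266, 5)) = 28302, which is strictly less than the density bound 141512/5 since 5 ∤ 266 (the parts of T(266, 5) cannot all be equal).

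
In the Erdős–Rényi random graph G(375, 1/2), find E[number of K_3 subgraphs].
E[# K_3] = C(375, 3) · (1/2)^C(3, 2) = 8718875 / 2^3 = 1089859.375

For each 3-subset S of vertices (there are C(375, 3) = 8718875 such S), let X_S = 1 if S induces a K_3 (all C(3, 2) = 3 edges present). Then P(X_S = 1) = (1/2)^3 = 1/8. By linearity of expectation, E[# K_3] = C(375, 3) · (1/2)^3 = 8718875 / 8 = 1089859.375.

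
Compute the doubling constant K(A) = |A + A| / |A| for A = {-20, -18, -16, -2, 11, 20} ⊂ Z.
K = |A + A| / |A| = 20/6 = 10/3

Enumerate A + A = {a + b : a, b ∈ A}. With |A| = 6, there are |A|^2 = 36 ordered sum pairs; collecting distinct values, A + A = {-40, -38, -36, -34, -32, -22, -20, -18, -9, -7, -5, -4, 0, 2, 4, 9, 18, 22, 31, 40}, so |A + A| = 20. Thus K = 20/6 = 10/3. For comparison, the minimum possible |A + A| over all 6-element sets is 2·6 − 1 = 11 (so min K = 11/6), attained only by arithmetic progressions.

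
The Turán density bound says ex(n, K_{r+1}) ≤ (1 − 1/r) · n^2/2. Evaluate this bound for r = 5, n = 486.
Turán density bound = (4/5) · 486^2/2 = 472392/5 ≈ 94478.4

Turán's theorem: ex(n, K_{r+1}) is achieved by the complete r-partite Turán graph T(n, r) with parts as balanced as possible, and is at most (1 − 1/r) · n^2/2. For r = 5, n = 486: the density bound is (4/5) · 236196/2 = 472392/5 ≈ 94478.4. The integer-valued extremum is e(T(486, 5)) = 94478, which is strictly less than the density bound 472392/5 since 5 ∤ 486 (the parts of T(486, 5) cannot all be equal).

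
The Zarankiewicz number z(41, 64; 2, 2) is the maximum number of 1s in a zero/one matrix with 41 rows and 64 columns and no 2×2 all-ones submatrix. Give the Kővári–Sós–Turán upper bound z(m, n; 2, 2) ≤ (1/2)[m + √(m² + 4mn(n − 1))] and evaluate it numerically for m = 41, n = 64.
z(41, 64; 2, 2) ≤ (1/2)[41 + √(41² + 4·41·64·63)] = (1/2)[41 + √662929] = 427.6023

Kővári–Sós–Turán: let r_1, ..., r_41 be the row sums and z = Σ r_i the total number of 1s. Each pair of columns can share at most one row with both entries 1 (else a 2×2 all-ones block appears), so Σ_i C(r_i, 2) ≤ C(64, 2) = 2016. By convexity Σ_i C(r_i, 2) ≥ 41·C(z/41, 2) = z(z − 41)/(2·41), giving z² − 41z − 41·64·63 ≤ 0 and hence z ≤ (1/2)[41 + √(1681 + 4·165312)] = (1/2)[41 + √662929] ≈ (1/2)(41 + 814.2045) = 427.6023.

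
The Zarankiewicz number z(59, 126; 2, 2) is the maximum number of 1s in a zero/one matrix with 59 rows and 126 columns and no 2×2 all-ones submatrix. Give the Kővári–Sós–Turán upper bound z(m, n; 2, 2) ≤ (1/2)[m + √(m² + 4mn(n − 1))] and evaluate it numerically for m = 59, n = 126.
z(59, 126; 2, 2) ≤ (1/2)[59 + √(59² + 4·59·126·125)] = (1/2)[59 + √3720481] = 993.9274

Kővári–Sós–Turán: let r_1, ..., r_59 be the row sums and z = Σ r_i the total number of 1s. Each pair of columns can share at most one row with both entries 1 (else a 2×2 all-ones block appears), so Σ_i C(r_i, 2) ≤ C(126, 2) = 7875. By convexity Σ_i C(r_i, 2) ≥ 59·C(z/59, 2) = z(z − 59)/(2·59), giving z² − 59z − 59·126·125 ≤ 0 and hence z ≤ (1/2)[59 + √(3481 + 4·929250)] = (1/2)[59 + √3720481] ≈ (1/2)(59 + 1928.8548) = 993.9274.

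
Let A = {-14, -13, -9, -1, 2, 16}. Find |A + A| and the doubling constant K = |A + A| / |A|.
K = |A + A| / |A| = 21/6 = 7/2

Enumerate A + A = {a + b : a, b ∈ A}. With |A| = 6, there are |A|^2 = 36 ordered sum pairs; collecting distinct values, A + A = {-28, -27, -26, -23, -22, -18, -15, -14, -12, -11, -10, -7, -2, 1, 2, 3, 4, 7, 15, 18, 32}, so |A + A| = 21. Thus K = 21/6 = 7/2. For comparison, the minimum possible |A + A| over all 6-element sets is 2·6 − 1 = 11 (so min K = 11/6), attained only by arithmetic progressions.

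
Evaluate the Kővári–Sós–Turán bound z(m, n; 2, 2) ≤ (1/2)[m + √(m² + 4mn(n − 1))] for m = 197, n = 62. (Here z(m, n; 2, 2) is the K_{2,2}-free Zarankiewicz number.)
z(197, 62; 2, 2) ≤ (1/2)[197 + √(197² + 4·197·62·61)] = (1/2)[197 + √3019025] = 967.2671

Kővári–Sós–Turán: let r_1, ..., r_197 be the row sums and z = Σ r_i the total number of 1s. Each pair of columns can share at most one row with both entries 1 (else a 2×2 all-ones block appears), so Σ_i C(r_i, 2) ≤ C(62, 2) = 1891. By convexity Σ_i C(r_i, 2) ≥ 197·C(z/197, 2) = z(z − 197)/(2·197), giving z² − 197z − 197·62·61 ≤ 0 and hence z ≤ (1/2)[197 + √(38809 + 4·745054)] = (1/2)[197 + √3019025] ≈ (1/2)(197 + 1737.5342) = 967.2671.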